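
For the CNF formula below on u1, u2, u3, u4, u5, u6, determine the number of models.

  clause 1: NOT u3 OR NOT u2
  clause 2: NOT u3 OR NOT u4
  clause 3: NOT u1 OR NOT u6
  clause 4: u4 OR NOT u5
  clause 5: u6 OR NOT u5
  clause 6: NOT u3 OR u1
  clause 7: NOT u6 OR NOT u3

There are 2^6 = 64 truth assignments over (u1, u2, u3, u4, u5, u6).
Split on u6. With u6 = true, the clauses containing u6 are satisfied and NOT u6 drops from the rest; 6 of the 2^5 = 32 assignments to the other variables satisfy what remains.
With u6 = false, by the same count on the reduced clause set, 9 assignments work.
(One model: u1=F, u2=F, u3=F, u4=F, u5=F, u6=F.)
Total: 6 + 9 = 15.

15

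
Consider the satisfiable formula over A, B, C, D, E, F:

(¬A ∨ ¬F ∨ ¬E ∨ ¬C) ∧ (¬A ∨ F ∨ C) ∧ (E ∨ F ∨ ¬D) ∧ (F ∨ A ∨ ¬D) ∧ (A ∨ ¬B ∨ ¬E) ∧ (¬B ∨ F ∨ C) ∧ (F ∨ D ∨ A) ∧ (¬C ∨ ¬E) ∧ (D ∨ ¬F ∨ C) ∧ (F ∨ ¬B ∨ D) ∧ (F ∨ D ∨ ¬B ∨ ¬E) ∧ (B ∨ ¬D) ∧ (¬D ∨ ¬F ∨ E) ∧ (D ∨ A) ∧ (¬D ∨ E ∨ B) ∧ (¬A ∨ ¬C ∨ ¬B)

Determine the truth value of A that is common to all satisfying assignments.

True

Suppose A = False.
The clause (D) is unit, so D = True.
The clause (F) is unit, so F = True.
The clause (B) is unit, so B = True.
The clause (¬E) is unit, so E = False.
That conflicts with the unit clause (E).
So every satisfying assignment has A = True.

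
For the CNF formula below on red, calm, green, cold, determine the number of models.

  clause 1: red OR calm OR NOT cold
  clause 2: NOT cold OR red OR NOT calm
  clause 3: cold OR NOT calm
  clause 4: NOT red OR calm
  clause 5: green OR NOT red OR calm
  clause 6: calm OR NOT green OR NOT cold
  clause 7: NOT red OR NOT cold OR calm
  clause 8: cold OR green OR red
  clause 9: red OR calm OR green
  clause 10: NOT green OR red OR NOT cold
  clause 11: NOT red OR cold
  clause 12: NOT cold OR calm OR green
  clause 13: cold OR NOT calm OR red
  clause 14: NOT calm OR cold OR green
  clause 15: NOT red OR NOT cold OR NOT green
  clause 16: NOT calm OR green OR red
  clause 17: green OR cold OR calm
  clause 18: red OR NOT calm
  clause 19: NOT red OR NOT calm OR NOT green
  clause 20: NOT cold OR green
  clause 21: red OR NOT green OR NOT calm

There are 2^4 = 16 truth assignments over (red, calm, green, cold).
Split on red. With red = true, the clauses containing red are satisfied and NOT red drops from the rest; 0 of the 2^3 = 8 assignments to the other variables satisfy what remains.
With red = false, by the same count on the reduced clause set, 1 assignment works.
Total: 0 + 1 = 1.

1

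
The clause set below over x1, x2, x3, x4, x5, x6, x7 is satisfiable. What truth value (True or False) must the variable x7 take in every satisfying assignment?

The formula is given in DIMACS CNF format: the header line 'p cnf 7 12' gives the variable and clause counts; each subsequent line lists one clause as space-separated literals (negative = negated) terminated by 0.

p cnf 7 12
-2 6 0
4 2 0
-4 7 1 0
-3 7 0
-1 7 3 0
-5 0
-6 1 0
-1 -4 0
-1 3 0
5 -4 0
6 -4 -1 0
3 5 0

Suppose x7 = False.
The clause (¬x3) is unit, so x3 = False.
The clause (¬x1) is unit, so x1 = False.
The clause (¬x4) is unit, so x4 = False.
The clause (x2) is unit, so x2 = True.
The clause (x6) is unit, so x6 = True.
But (¬x6) is also a unit clause — contradiction.
So every satisfying assignment has x7 = True.

True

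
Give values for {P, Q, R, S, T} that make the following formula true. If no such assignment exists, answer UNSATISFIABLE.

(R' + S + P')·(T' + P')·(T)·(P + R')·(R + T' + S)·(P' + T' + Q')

P=0, Q=1, R=0, S=1, T=1

The clause (T) is unit, so T = 1.
The clause (P') is unit, so P = 0.
The clause (R') is unit, so R = 0.
The clause (S) is unit, so S = 1.
Every clause is now satisfied; Q is unconstrained.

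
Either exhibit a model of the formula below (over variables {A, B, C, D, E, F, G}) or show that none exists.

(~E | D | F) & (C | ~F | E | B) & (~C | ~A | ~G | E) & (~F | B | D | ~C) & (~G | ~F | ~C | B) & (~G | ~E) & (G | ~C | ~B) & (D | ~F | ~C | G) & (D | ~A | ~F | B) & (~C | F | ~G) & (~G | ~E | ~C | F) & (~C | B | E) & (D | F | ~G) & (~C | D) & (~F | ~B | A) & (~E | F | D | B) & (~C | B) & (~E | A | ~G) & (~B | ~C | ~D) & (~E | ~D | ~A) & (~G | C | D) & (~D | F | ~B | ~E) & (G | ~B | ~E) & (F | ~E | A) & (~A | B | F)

Case G = 1:
From the singleton clause (~E), E = 0.
Case C = 0:
From the singleton clause (D), D = 1.
Case F = 0:
Case A = 0:
Every clause is now satisfied; B is unconstrained.

A=0,  B=0,  C=0,  D=1,  E=0,  F=0,  G=1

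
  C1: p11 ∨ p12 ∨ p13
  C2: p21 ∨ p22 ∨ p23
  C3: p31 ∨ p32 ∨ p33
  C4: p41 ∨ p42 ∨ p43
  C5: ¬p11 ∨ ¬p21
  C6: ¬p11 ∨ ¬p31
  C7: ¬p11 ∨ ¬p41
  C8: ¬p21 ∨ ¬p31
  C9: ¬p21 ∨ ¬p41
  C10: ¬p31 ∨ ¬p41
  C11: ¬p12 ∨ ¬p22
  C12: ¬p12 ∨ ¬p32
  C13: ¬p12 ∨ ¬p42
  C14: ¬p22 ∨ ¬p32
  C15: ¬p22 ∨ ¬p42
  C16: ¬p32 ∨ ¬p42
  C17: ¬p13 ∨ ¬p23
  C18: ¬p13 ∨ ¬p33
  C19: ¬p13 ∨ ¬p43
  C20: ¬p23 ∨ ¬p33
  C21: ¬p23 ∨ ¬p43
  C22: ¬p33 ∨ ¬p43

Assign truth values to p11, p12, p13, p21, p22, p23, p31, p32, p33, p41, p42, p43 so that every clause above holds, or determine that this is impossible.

Suppose p11 = False.
Suppose p12 = True.
The clause (¬p22) is unit, so p22 = False.
The clause (¬p32) is unit, so p32 = False.
The clause (¬p42) is unit, so p42 = False.
Suppose p21 = True.
The clause (¬p31) is unit, so p31 = False.
The clause (p33) is unit, so p33 = True.
The clause (¬p41) is unit, so p41 = False.
The clause (p43) is unit, so p43 = True.
Now (¬p43) is unsatisfied and unit — conflict.
That branch fails; take p21 = False instead.
The clause (p23) is unit, so p23 = True.
The clause (¬p13) is unit, so p13 = False.
The clause (¬p33) is unit, so p33 = False.
The clause (p31) is unit, so p31 = True.
The clause (¬p41) is unit, so p41 = False.
The clause (p43) is unit, so p43 = True.
Now (¬p43) is unsatisfied and unit — conflict.
Either choice for p21 ends in contradiction.
That branch fails; take p12 = False instead.
The clause (p13) is unit, so p13 = True.
The clause (¬p23) is unit, so p23 = False.
The clause (¬p33) is unit, so p33 = False.
The clause (¬p43) is unit, so p43 = False.
Suppose p21 = True.
The clause (¬p31) is unit, so p31 = False.
The clause (p32) is unit, so p32 = True.
The clause (¬p41) is unit, so p41 = False.
The clause (p42) is unit, so p42 = True.
Now (¬p42) is unsatisfied and unit — conflict.
That branch fails; take p21 = False instead.
The clause (p22) is unit, so p22 = True.
The clause (¬p32) is unit, so p32 = False.
The clause (p31) is unit, so p31 = True.
The clause (¬p41) is unit, so p41 = False.
The clause (p42) is unit, so p42 = True.
Now (¬p42) is unsatisfied and unit — conflict.
Either choice for p21 ends in contradiction.
Either choice for p12 ends in contradiction.
That branch fails; take p11 = True instead.
The clause (¬p21) is unit, so p21 = False.
The clause (¬p31) is unit, so p31 = False.
The clause (¬p41) is unit, so p41 = False.
Suppose p22 = True.
The clause (¬p12) is unit, so p12 = False.
The clause (¬p32) is unit, so p32 = False.
The clause (p33) is unit, so p33 = True.
The clause (¬p42) is unit, so p42 = False.
The clause (p43) is unit, so p43 = True.
Now (¬p43) is unsatisfied and unit — conflict.
That branch fails; take p22 = False instead.
The clause (p23) is unit, so p23 = True.
The clause (¬p13) is unit, so p13 = False.
The clause (¬p33) is unit, so p33 = False.
The clause (p32) is unit, so p32 = True.
The clause (¬p12) is unit, so p12 = False.
The clause (¬p42) is unit, so p42 = False.
The clause (p43) is unit, so p43 = True.
Now (¬p43) is unsatisfied and unit — conflict.
Either choice for p22 ends in contradiction.
Either choice for p11 ends in contradiction.

UNSATISFIABLE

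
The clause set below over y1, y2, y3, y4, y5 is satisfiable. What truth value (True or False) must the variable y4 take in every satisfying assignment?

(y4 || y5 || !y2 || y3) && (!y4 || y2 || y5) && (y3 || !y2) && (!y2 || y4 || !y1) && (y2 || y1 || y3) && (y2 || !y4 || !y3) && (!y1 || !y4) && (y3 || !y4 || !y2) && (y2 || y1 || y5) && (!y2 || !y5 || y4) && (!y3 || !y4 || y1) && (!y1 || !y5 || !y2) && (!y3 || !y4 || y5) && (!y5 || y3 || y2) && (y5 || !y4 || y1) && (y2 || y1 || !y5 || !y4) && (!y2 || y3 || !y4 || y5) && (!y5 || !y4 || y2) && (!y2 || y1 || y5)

Suppose y4 = true.
Unit clause (!y1) forces y1 = false.
Unit clause (!y3) forces y3 = false.
Unit clause (!y2) forces y2 = false.
That conflicts with the unit clause (y2).
So every satisfying assignment has y4 = False.

False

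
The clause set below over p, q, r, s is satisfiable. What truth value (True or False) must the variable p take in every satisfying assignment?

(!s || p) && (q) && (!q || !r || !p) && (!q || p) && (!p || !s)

True

Suppose p = false.
(!s) alone gives s = false.
(q) alone gives q = true.
Now (!q) is unsatisfied and unit — conflict.
So every satisfying assignment has p = True.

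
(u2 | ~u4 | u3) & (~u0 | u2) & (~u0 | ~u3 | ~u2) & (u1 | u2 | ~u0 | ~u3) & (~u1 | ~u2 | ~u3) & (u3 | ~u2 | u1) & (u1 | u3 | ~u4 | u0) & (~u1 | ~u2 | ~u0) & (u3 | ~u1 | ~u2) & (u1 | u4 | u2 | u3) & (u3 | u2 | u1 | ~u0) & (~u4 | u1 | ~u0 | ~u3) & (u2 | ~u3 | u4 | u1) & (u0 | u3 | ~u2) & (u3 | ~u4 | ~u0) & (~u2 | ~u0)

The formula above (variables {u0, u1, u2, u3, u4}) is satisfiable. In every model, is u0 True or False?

False

Suppose u0 = 1.
(u2) alone gives u2 = 1.
That conflicts with the unit clause (~u2).
So every satisfying assignment has u0 = False.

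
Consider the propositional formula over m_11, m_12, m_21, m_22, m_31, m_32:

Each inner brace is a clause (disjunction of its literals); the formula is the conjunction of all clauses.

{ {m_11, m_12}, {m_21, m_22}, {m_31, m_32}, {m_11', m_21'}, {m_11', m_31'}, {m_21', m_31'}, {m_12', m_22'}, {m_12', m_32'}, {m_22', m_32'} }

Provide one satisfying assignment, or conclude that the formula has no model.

UNSATISFIABLE

Branch on m_11: set m_11 = 1.
From the singleton clause (m_21'), m_21 = 0.
From the singleton clause (m_22), m_22 = 1.
From the singleton clause (m_31'), m_31 = 0.
From the singleton clause (m_32), m_32 = 1.
But (m_32') is also a unit clause — contradiction.
Backtrack on m_11: now try m_11 = 0.
From the singleton clause (m_12), m_12 = 1.
From the singleton clause (m_22'), m_22 = 0.
From the singleton clause (m_21), m_21 = 1.
From the singleton clause (m_31'), m_31 = 0.
From the singleton clause (m_32), m_32 = 1.
But (m_32') is also a unit clause — contradiction.
Either choice for m_11 ends in contradiction.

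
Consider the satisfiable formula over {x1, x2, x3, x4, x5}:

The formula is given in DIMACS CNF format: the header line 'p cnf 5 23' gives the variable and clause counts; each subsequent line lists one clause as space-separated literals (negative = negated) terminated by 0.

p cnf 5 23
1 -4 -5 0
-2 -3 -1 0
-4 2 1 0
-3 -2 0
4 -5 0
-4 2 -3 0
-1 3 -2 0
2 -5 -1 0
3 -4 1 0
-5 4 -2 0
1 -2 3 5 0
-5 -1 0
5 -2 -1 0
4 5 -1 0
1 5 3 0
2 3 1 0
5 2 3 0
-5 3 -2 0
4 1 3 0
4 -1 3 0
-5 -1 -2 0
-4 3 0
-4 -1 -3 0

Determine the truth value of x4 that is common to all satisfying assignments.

False

Suppose x4 = True.
Unit clause (x3) forces x3 = True.
Unit clause (¬x2) forces x2 = False.
But (x2) is also a unit clause — contradiction.
So every satisfying assignment has x4 = False.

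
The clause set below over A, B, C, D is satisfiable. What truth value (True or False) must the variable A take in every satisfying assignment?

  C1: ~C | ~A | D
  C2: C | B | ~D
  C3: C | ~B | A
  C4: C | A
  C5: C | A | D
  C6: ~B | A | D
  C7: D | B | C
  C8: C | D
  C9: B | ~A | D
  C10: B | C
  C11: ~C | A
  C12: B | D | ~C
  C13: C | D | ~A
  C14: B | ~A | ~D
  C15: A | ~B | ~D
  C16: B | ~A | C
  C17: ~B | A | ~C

Suppose A = 0.
From the singleton clause (C), C = 1.
That conflicts with the unit clause (~C).
So every satisfying assignment has A = True.

True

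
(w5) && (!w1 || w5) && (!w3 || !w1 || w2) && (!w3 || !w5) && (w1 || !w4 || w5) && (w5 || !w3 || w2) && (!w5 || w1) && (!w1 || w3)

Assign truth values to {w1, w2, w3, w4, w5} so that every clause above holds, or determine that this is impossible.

UNSATISFIABLE

The clause (w5) is unit, so w5 = true.
The clause (!w3) is unit, so w3 = false.
The clause (w1) is unit, so w1 = true.
That conflicts with the unit clause (!w1).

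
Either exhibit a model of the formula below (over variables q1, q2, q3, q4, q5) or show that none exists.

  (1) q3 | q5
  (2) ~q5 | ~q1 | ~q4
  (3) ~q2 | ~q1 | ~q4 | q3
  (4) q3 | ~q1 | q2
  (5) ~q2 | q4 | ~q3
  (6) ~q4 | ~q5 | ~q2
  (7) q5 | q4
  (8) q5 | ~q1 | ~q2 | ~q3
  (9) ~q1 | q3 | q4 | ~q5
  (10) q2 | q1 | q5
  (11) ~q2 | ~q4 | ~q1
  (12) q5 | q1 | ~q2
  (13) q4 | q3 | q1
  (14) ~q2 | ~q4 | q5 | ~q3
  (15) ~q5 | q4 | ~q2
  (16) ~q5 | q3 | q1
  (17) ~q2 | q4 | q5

Try q3 = 1.
Try q2 = 0.
Try q5 = 1.
Try q1 = 0.
All clauses hold; q4 can take either value.

q1: 0; q2: 0; q3: 1; q4: 1; q5: 1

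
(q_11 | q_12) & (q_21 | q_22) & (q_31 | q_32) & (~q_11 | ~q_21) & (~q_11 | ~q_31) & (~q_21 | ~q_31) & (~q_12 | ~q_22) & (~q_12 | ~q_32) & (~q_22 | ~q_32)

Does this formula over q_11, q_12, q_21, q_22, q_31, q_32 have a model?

No, unsatisfiable

Try q_11 = 1.
Unit clause (~q_21) forces q_21 = 0.
Unit clause (q_22) forces q_22 = 1.
Unit clause (~q_31) forces q_31 = 0.
Unit clause (q_32) forces q_32 = 1.
That conflicts with the unit clause (~q_32).
Backtrack on q_11: now try q_11 = 0.
Unit clause (q_12) forces q_12 = 1.
Unit clause (~q_22) forces q_22 = 0.
Unit clause (q_21) forces q_21 = 1.
Unit clause (~q_31) forces q_31 = 0.
Unit clause (q_32) forces q_32 = 1.
That conflicts with the unit clause (~q_32).
Either choice for q_11 ends in contradiction.
No assignment satisfies every clause.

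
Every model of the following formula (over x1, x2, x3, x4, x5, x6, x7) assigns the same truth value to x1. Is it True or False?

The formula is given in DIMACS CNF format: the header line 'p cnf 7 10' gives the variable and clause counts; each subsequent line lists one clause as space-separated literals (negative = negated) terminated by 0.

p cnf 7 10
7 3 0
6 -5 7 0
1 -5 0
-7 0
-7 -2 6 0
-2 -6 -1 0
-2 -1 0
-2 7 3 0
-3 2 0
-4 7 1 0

False

Suppose x1 = True.
From the singleton clause (¬x7), x7 = False.
From the singleton clause (x3), x3 = True.
From the singleton clause (¬x2), x2 = False.
But (x2) is also a unit clause — contradiction.
So every satisfying assignment has x1 = False.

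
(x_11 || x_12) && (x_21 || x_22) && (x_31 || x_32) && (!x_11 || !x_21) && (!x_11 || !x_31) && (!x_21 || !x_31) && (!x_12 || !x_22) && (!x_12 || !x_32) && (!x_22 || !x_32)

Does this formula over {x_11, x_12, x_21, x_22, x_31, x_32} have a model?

Branch on x_11: set x_11 = true.
(!x_21) alone gives x_21 = false.
(x_22) alone gives x_22 = true.
(!x_31) alone gives x_31 = false.
(x_32) alone gives x_32 = true.
That conflicts with the unit clause (!x_32).
That branch fails; take x_11 = false instead.
(x_12) alone gives x_12 = true.
(!x_22) alone gives x_22 = false.
(x_21) alone gives x_21 = true.
(!x_31) alone gives x_31 = false.
(x_32) alone gives x_32 = true.
That conflicts with the unit clause (!x_32).
Both values of x_11 lead to a conflict.
No assignment satisfies every clause.

Unsatisfiable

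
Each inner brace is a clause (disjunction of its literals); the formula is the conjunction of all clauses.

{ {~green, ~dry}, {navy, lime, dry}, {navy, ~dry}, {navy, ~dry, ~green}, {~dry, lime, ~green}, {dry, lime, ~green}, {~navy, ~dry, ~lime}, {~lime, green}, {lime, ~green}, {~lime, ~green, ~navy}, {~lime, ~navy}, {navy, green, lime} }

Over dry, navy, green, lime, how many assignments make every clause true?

3

There are 2^4 = 16 truth assignments over (dry, navy, green, lime).
Check each against the 12 clauses (columns in the order dry, navy, green, lime):
  F F F F  ✗ fails (navy | lime | dry)
  F F F T  ✗ fails (~lime | green)
  F F T F  ✗ fails (navy | lime | dry)
  F F T T  ✓ satisfies all
  F T F F  ✓ satisfies all
  F T F T  ✗ fails (~lime | green)
  F T T F  ✗ fails (dry | lime | ~green)
  F T T T  ✗ fails (~lime | ~green | ~navy)
  T F F F  ✗ fails (navy | ~dry)
  T F F T  ✗ fails (navy | ~dry)
  T F T F  ✗ fails (~green | ~dry)
  T F T T  ✗ fails (~green | ~dry)
  T T F F  ✓ satisfies all
  T T F T  ✗ fails (~navy | ~dry | ~lime)
  T T T F  ✗ fails (~green | ~dry)
  T T T T  ✗ fails (~green | ~dry)
3 of the 16 rows are models.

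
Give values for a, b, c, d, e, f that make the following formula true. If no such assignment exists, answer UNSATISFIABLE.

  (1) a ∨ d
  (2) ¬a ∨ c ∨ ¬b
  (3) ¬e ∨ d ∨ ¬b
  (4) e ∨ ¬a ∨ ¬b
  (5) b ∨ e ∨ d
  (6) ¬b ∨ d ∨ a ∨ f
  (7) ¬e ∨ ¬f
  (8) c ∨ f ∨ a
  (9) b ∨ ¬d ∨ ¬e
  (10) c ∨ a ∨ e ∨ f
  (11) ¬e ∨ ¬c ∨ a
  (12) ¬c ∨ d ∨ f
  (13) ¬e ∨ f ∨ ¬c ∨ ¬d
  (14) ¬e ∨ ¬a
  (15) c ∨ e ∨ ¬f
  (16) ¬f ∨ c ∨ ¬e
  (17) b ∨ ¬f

a=False, b=True, c=True, d=True, e=False, f=True

Case a = False:
From the singleton clause (d), d = True.
Case e = False:
Case c = True:
Case b = True:
All clauses hold; f can take either value.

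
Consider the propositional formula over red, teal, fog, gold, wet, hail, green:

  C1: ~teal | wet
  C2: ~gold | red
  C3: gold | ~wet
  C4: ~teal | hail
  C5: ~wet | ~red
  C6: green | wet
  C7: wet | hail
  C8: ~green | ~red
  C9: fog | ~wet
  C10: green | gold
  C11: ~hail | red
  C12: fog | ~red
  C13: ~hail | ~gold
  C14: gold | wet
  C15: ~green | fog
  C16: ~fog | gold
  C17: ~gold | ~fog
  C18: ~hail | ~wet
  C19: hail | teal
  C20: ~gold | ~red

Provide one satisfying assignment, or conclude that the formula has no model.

Case teal = 0:
Unit clause (hail) forces hail = 1.
Unit clause (red) forces red = 1.
Unit clause (~wet) forces wet = 0.
Unit clause (green) forces green = 1.
Now (~green) is unsatisfied and unit — conflict.
That branch fails; take teal = 1 instead.
Unit clause (wet) forces wet = 1.
Unit clause (gold) forces gold = 1.
Unit clause (red) forces red = 1.
Now (~red) is unsatisfied and unit — conflict.
Either choice for teal ends in contradiction.

UNSATISFIABLE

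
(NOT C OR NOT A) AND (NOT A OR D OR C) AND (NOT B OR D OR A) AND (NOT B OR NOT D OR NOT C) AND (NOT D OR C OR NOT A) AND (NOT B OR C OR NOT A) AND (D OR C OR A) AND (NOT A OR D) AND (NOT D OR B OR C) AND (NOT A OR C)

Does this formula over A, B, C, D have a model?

Branch on C: set C = false.
(NOT A) alone gives A = false.
(D) alone gives D = true.
(B) alone gives B = true.
This assignment satisfies each clause.
A satisfying assignment: A: false,  B: true,  C: false,  D: true.

Satisfiable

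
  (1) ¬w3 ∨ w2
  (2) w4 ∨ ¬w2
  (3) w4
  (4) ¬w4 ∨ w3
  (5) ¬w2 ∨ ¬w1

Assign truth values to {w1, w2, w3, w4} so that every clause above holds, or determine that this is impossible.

(w4) alone gives w4 = True.
(w3) alone gives w3 = True.
(w2) alone gives w2 = True.
(¬w1) alone gives w1 = False.
Every clause now holds.

w1: False; w2: True; w3: True; w4: True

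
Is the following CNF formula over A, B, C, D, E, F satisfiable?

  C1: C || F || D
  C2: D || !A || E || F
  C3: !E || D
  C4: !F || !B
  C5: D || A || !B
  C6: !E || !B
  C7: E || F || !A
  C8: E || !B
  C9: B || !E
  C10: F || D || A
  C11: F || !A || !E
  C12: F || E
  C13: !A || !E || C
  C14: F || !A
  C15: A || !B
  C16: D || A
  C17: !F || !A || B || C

Case E = false:
The clause (!B) is unit, so B = false.
The clause (F) is unit, so F = true.
Case D = true:
Case A = false:
No clause remains; C is free.
A satisfying assignment: A: false,  B: false,  C: true,  D: true,  E: false,  F: true.

Yes, satisfiable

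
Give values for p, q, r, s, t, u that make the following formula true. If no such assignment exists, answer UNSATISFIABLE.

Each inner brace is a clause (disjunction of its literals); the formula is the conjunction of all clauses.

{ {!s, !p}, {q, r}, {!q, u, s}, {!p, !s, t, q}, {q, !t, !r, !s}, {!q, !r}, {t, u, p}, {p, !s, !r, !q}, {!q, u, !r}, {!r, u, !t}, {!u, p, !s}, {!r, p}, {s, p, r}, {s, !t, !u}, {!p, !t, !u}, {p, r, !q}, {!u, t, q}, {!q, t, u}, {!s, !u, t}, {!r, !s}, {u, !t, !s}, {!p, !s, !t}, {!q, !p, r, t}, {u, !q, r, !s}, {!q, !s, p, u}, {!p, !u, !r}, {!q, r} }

Branch on s: set s = false.
Branch on q: set q = false.
From the singleton clause (r), r = true.
From the singleton clause (p), p = true.
From the singleton clause (!u), u = false.
From the singleton clause (!t), t = false.
Every clause now holds.

p ↦ true; q ↦ false; r ↦ true; s ↦ false; t ↦ false; u ↦ false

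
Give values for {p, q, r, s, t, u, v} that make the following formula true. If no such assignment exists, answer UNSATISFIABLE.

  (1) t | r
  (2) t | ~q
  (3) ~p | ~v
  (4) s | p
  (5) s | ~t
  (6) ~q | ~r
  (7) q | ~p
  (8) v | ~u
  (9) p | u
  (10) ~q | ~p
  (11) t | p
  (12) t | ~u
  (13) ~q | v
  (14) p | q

Suppose t = 1.
From the singleton clause (s), s = 1.
Suppose p = 0.
From the singleton clause (u), u = 1.
From the singleton clause (v), v = 1.
From the singleton clause (q), q = 1.
From the singleton clause (~r), r = 0.
All clauses are satisfied.

p: 0,  q: 1,  r: 0,  s: 1,  t: 1,  u: 1,  v: 1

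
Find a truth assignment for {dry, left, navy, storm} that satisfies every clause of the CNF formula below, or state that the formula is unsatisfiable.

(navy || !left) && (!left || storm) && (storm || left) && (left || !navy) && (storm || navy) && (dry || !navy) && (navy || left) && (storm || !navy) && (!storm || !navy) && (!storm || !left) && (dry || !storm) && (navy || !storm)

Suppose navy = true.
From the singleton clause (left), left = true.
From the singleton clause (storm), storm = true.
But (!storm) is also a unit clause — contradiction.
Backtrack on navy: now try navy = false.
From the singleton clause (!left), left = false.
But (left) is also a unit clause — contradiction.
Both values of navy lead to a conflict.

UNSATISFIABLE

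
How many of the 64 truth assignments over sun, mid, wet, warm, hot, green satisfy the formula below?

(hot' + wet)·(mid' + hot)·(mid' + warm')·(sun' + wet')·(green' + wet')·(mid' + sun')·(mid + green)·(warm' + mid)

3

There are 2^6 = 64 truth assignments over (sun, mid, wet, warm, hot, green).
Split on green. With green = 1, the clauses containing green are satisfied and green' drops from the rest; 2 of the 2^5 = 32 assignments to the other variables satisfy what remains.
With green = 0, by the same count on the reduced clause set, 1 assignment works.
Total: 2 + 1 = 3.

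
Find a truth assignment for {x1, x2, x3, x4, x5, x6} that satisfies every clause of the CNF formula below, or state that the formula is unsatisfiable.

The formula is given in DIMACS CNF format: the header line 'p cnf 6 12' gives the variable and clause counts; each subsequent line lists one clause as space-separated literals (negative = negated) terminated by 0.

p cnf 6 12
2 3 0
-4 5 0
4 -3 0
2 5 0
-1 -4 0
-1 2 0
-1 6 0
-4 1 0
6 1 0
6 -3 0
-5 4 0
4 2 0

Try x2 = True.
Try x4 = False.
From the singleton clause (¬x3), x3 = False.
From the singleton clause (¬x5), x5 = False.
Try x1 = False.
From the singleton clause (x6), x6 = True.
Every clause now holds.

x1=False; x2=True; x3=False; x4=False; x5=False; x6=True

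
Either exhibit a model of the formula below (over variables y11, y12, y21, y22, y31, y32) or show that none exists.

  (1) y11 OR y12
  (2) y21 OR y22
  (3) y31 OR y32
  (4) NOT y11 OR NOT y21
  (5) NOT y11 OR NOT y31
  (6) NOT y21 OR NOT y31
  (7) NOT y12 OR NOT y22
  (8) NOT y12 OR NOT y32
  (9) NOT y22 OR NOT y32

Try y11 = true.
From the singleton clause (NOT y21), y21 = false.
From the singleton clause (y22), y22 = true.
From the singleton clause (NOT y31), y31 = false.
From the singleton clause (y32), y32 = true.
But (NOT y32) is also a unit clause — contradiction.
That branch fails; take y11 = false instead.
From the singleton clause (y12), y12 = true.
From the singleton clause (NOT y22), y22 = false.
From the singleton clause (y21), y21 = true.
From the singleton clause (NOT y31), y31 = false.
From the singleton clause (y32), y32 = true.
But (NOT y32) is also a unit clause — contradiction.
Either choice for y11 ends in contradiction.

UNSATISFIABLE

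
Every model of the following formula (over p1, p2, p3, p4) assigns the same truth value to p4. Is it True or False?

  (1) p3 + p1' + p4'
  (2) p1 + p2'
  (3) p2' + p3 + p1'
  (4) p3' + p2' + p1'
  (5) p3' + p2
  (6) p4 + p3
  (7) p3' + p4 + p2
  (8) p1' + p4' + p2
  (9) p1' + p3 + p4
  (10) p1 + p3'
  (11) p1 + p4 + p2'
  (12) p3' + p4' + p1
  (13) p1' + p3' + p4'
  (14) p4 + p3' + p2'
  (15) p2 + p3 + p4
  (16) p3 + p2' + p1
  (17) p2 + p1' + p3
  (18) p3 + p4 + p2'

True

Suppose p4 = 0.
From the singleton clause (p3), p3 = 1.
From the singleton clause (p2), p2 = 1.
That conflicts with the unit clause (p2').
So every satisfying assignment has p4 = True.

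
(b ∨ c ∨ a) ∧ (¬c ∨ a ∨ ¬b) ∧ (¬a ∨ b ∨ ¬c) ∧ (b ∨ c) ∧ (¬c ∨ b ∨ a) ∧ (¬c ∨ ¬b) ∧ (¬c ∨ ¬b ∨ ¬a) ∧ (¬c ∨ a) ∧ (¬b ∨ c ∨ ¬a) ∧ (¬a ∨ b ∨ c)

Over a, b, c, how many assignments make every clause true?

1

There are 2^3 = 8 truth assignments over (a, b, c).
Split on a. With a = True, the clauses containing a are satisfied and ¬a drops from the rest; 0 of the 2^2 = 4 assignments to the other variables satisfy what remains.
With a = False, by the same count on the reduced clause set, 1 assignment works.
(One model: a=F, b=T, c=F.)
Total: 0 + 1 = 1.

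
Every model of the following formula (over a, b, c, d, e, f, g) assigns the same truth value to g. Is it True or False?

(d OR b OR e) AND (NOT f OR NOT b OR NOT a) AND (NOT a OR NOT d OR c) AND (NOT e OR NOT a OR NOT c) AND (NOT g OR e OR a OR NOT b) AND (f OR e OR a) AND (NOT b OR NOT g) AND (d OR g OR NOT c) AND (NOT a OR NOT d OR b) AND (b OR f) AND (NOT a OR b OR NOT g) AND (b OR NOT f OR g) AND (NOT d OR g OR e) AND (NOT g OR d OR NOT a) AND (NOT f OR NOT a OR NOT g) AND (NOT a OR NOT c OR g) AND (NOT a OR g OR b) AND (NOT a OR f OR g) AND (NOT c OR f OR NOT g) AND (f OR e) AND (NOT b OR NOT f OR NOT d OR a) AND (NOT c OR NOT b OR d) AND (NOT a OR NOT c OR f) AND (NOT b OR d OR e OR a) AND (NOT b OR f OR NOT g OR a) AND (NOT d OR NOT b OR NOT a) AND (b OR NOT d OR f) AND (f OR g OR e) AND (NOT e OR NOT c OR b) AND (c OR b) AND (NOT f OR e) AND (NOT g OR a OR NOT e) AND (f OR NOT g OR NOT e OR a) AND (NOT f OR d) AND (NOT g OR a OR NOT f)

Suppose g = true.
The clause (NOT b) is unit, so b = false.
The clause (f) is unit, so f = true.
The clause (NOT a) is unit, so a = false.
Now (a) is unsatisfied and unit — conflict.
So every satisfying assignment has g = False.

False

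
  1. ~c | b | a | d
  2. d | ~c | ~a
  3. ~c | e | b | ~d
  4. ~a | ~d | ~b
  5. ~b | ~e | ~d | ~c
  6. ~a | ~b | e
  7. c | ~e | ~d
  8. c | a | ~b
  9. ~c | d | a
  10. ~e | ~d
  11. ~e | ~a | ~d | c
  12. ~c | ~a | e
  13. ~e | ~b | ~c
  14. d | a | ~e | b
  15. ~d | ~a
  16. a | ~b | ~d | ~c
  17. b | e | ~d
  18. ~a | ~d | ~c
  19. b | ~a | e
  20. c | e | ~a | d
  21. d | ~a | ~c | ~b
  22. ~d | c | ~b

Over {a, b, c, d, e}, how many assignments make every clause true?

There are 2^5 = 32 truth assignments over (a, b, c, d, e).
Split on b. With b = 1, the clauses containing b are satisfied and ~b drops from the rest; 1 of the 2^4 = 16 assignments to the other variables satisfy what remains.
With b = 0, by the same count on the reduced clause set, 2 assignments work.
(One model: a=F, b=F, c=F, d=F, e=F.)
Total: 1 + 2 = 3.

3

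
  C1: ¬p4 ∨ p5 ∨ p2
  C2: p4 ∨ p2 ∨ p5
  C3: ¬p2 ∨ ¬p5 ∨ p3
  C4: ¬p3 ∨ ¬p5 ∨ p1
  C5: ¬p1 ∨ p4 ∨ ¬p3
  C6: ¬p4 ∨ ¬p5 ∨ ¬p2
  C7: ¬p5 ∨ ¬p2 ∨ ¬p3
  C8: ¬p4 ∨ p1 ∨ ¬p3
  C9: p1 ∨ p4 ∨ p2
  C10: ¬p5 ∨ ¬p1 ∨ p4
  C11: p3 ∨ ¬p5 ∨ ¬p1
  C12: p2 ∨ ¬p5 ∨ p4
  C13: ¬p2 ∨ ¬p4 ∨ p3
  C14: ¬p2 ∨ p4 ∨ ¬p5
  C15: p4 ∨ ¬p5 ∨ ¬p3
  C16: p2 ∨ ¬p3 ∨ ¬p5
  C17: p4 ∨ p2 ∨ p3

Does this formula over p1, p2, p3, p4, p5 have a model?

Try p4 = False.
Try p2 = True.
From the singleton clause (¬p5), p5 = False.
Try p1 = False.
No clause remains; p3 is free.
A satisfying assignment: p1 ↦ False; p2 ↦ True; p3 ↦ False; p4 ↦ False; p5 ↦ False.

Yes, satisfiable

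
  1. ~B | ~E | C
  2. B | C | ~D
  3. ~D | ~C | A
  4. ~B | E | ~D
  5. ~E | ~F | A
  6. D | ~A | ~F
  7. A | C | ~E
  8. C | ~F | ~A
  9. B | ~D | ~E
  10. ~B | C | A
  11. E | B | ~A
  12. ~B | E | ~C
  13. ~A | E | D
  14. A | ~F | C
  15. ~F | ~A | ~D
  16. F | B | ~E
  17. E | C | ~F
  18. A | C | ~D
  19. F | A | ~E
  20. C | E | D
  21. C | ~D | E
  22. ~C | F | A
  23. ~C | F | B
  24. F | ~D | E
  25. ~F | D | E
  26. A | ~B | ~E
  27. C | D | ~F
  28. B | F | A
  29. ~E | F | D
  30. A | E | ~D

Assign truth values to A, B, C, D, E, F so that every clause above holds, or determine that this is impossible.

Branch on B: set B = 1.
Branch on E: set E = 1.
Unit clause (C) forces C = 1.
Unit clause (A) forces A = 1.
Branch on D: set D = 1.
Unit clause (~F) forces F = 0.
Every clause now holds.

A ↦ 1,  B ↦ 1,  C ↦ 1,  D ↦ 1,  E ↦ 1,  F ↦ 0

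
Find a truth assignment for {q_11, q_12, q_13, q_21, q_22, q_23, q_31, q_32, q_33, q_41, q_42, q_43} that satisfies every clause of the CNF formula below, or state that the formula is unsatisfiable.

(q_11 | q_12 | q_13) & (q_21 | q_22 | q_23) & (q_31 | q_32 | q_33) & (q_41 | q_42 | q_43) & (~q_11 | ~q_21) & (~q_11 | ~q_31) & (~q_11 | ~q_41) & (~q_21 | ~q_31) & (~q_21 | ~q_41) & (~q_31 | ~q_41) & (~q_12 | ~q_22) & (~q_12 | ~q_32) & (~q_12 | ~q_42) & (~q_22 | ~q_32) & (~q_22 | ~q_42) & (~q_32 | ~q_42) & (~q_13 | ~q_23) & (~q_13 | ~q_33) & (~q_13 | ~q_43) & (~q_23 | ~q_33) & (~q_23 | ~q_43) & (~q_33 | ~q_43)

Suppose q_11 = 0.
Suppose q_12 = 1.
From the singleton clause (~q_22), q_22 = 0.
From the singleton clause (~q_32), q_32 = 0.
From the singleton clause (~q_42), q_42 = 0.
Suppose q_21 = 1.
From the singleton clause (~q_31), q_31 = 0.
From the singleton clause (q_33), q_33 = 1.
From the singleton clause (~q_41), q_41 = 0.
From the singleton clause (q_43), q_43 = 1.
Now (~q_43) is unsatisfied and unit — conflict.
That branch fails; take q_21 = 0 instead.
From the singleton clause (q_23), q_23 = 1.
From the singleton clause (~q_13), q_13 = 0.
From the singleton clause (~q_33), q_33 = 0.
From the singleton clause (q_31), q_31 = 1.
From the singleton clause (~q_41), q_41 = 0.
From the singleton clause (q_43), q_43 = 1.
Now (~q_43) is unsatisfied and unit — conflict.
Either choice for q_21 ends in contradiction.
That branch fails; take q_12 = 0 instead.
From the singleton clause (q_13), q_13 = 1.
From the singleton clause (~q_23), q_23 = 0.
From the singleton clause (~q_33), q_33 = 0.
From the singleton clause (~q_43), q_43 = 0.
Suppose q_21 = 1.
From the singleton clause (~q_31), q_31 = 0.
From the singleton clause (q_32), q_32 = 1.
From the singleton clause (~q_41), q_41 = 0.
From the singleton clause (q_42), q_42 = 1.
Now (~q_42) is unsatisfied and unit — conflict.
That branch fails; take q_21 = 0 instead.
From the singleton clause (q_22), q_22 = 1.
From the singleton clause (~q_32), q_32 = 0.
From the singleton clause (q_31), q_31 = 1.
From the singleton clause (~q_41), q_41 = 0.
From the singleton clause (q_42), q_42 = 1.
Now (~q_42) is unsatisfied and unit — conflict.
Either choice for q_21 ends in contradiction.
Either choice for q_12 ends in contradiction.
That branch fails; take q_11 = 1 instead.
From the singleton clause (~q_21), q_21 = 0.
From the singleton clause (~q_31), q_31 = 0.
From the singleton clause (~q_41), q_41 = 0.
Suppose q_22 = 1.
From the singleton clause (~q_12), q_12 = 0.
From the singleton clause (~q_32), q_32 = 0.
From the singleton clause (q_33), q_33 = 1.
From the singleton clause (~q_42), q_42 = 0.
From the singleton clause (q_43), q_43 = 1.
Now (~q_43) is unsatisfied and unit — conflict.
That branch fails; take q_22 = 0 instead.
From the singleton clause (q_23), q_23 = 1.
From the singleton clause (~q_13), q_13 = 0.
From the singleton clause (~q_33), q_33 = 0.
From the singleton clause (q_32), q_32 = 1.
From the singleton clause (~q_12), q_12 = 0.
From the singleton clause (~q_42), q_42 = 0.
From the singleton clause (q_43), q_43 = 1.
Now (~q_43) is unsatisfied and unit — conflict.
Either choice for q_22 ends in contradiction.
Either choice for q_11 ends in contradiction.

UNSATISFIABLE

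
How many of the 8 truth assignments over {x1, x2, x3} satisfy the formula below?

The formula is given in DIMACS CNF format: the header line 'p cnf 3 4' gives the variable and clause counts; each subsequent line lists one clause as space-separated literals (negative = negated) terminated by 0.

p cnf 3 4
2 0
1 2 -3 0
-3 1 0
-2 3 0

1

There are 2^3 = 8 truth assignments over (x1, x2, x3).
Check each against the 4 clauses (columns in the order x1, x2, x3):
  F F F  ✗ fails (x2)
  F F T  ✗ fails (x2)
  F T F  ✗ fails (¬x2 ∨ x3)
  F T T  ✗ fails (¬x3 ∨ x1)
  T F F  ✗ fails (x2)
  T F T  ✗ fails (x2)
  T T F  ✗ fails (¬x2 ∨ x3)
  T T T  ✓ satisfies all
1 of the 8 rows is a model.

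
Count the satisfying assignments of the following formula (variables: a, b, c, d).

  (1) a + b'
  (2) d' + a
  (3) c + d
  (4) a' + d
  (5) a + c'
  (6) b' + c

There are 2^4 = 16 truth assignments over (a, b, c, d).
Check each against the 6 clauses (columns in the order a, b, c, d):
  F F F F  ✗ fails (c + d)
  F F F T  ✗ fails (d' + a)
  F F T F  ✗ fails (a + c')
  F F T T  ✗ fails (d' + a)
  F T F F  ✗ fails (a + b')
  F T F T  ✗ fails (a + b')
  F T T F  ✗ fails (a + b')
  F T T T  ✗ fails (a + b')
  T F F F  ✗ fails (c + d)
  T F F T  ✓ satisfies all
  T F T F  ✗ fails (a' + d)
  T F T T  ✓ satisfies all
  T T F F  ✗ fails (c + d)
  T T F T  ✗ fails (b' + c)
  T T T F  ✗ fails (a' + d)
  T T T T  ✓ satisfies all
3 of the 16 rows are models.

3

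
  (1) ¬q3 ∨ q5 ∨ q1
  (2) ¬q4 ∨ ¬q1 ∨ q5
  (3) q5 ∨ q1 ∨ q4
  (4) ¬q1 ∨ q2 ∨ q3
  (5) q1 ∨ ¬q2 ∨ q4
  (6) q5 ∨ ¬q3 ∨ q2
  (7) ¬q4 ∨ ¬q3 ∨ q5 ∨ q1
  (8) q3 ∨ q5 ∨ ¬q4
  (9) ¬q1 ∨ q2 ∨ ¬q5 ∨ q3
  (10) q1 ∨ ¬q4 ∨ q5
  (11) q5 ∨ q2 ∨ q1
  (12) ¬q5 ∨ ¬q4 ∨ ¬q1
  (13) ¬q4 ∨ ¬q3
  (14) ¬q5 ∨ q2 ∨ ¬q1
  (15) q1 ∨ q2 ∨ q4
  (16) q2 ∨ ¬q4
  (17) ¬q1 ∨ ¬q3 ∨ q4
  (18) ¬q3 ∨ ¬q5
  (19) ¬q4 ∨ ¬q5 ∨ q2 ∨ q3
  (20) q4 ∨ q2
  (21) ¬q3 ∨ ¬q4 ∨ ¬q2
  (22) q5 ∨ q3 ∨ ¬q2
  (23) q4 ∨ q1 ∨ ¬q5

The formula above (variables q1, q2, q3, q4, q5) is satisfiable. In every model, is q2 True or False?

Suppose q2 = False.
(¬q4) alone gives q4 = False.
That conflicts with the unit clause (q4).
So every satisfying assignment has q2 = True.

True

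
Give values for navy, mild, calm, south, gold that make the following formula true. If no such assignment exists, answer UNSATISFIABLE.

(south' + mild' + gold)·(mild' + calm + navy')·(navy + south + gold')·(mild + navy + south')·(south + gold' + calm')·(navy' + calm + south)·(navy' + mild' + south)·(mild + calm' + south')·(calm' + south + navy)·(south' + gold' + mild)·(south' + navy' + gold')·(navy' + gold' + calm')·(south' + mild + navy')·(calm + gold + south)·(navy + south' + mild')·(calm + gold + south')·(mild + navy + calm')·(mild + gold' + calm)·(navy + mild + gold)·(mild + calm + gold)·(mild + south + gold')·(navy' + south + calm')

Case south = 0:
Case navy = 1:
(calm) alone gives calm = 1.
That conflicts with the unit clause (calm').
So navy must be the other value — set navy = 0.
(gold') alone gives gold = 0.
(calm') alone gives calm = 0.
That conflicts with the unit clause (calm).
Neither navy = 1 nor navy = 0 works.
So south must be the other value — set south = 1.
Case mild = 0:
(navy) alone gives navy = 1.
That conflicts with the unit clause (navy').
So mild must be the other value — set mild = 1.
(gold) alone gives gold = 1.
(navy') alone gives navy = 0.
That conflicts with the unit clause (navy).
Neither mild = 1 nor mild = 0 works.
Neither south = 1 nor south = 0 works.

UNSATISFIABLE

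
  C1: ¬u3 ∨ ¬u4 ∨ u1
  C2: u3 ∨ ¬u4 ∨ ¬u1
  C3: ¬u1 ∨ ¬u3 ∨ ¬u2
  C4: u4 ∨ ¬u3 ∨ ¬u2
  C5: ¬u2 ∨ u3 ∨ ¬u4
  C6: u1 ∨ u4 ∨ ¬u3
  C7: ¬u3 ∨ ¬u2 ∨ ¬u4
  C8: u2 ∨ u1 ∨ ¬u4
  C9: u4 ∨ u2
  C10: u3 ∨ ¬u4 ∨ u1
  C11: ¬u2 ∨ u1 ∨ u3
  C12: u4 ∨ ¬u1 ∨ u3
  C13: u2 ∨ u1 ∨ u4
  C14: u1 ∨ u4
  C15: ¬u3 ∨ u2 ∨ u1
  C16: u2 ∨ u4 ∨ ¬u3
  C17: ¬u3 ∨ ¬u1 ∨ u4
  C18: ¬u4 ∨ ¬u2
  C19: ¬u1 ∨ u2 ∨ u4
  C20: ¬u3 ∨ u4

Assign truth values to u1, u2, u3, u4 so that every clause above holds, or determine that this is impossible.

Suppose u4 = True.
Unit clause (¬u2) forces u2 = False.
Unit clause (u1) forces u1 = True.
Unit clause (u3) forces u3 = True.
All clauses are satisfied.

u1=True; u2=False; u3=True; u4=True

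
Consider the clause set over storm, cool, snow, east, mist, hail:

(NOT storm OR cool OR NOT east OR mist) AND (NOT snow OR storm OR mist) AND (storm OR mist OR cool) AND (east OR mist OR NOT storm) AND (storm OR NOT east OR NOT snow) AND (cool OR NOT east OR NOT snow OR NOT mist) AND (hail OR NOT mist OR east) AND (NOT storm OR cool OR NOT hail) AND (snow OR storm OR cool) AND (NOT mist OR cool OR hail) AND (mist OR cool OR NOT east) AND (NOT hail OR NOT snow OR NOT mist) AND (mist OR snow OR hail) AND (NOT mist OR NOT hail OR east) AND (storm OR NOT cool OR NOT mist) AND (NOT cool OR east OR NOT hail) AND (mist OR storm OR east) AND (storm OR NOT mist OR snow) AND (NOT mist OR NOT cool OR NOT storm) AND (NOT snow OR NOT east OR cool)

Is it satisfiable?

Branch on snow: set snow = true.
Branch on storm: set storm = true.
Branch on east: set east = true.
Unit clause (cool) forces cool = true.
Unit clause (NOT mist) forces mist = false.
No clause remains; hail is free.
A satisfying assignment: storm=true; cool=true; snow=true; east=true; mist=false; hail=false.

Yes, satisfiable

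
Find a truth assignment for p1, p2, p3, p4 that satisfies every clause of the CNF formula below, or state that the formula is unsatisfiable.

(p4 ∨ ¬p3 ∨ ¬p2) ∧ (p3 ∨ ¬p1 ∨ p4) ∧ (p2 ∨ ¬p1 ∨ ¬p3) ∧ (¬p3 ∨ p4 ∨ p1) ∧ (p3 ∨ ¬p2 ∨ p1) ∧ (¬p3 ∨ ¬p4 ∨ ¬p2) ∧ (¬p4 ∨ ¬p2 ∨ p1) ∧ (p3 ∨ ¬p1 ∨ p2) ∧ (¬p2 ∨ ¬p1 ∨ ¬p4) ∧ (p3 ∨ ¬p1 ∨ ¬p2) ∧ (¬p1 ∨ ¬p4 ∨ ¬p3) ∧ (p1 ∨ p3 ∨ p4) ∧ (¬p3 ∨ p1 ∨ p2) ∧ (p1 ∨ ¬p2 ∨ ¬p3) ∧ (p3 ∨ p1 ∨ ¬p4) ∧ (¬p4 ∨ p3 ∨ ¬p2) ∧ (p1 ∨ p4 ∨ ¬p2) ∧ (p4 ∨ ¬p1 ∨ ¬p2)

UNSATISFIABLE

Branch on p4: set p4 = True.
Branch on p3: set p3 = False.
Unit clause (p1) forces p1 = True.
Unit clause (p2) forces p2 = True.
That conflicts with the unit clause (¬p2).
Undo p3 and try p3 = True.
Unit clause (¬p2) forces p2 = False.
Unit clause (¬p1) forces p1 = False.
That conflicts with the unit clause (p1).
Both values of p3 lead to a conflict.
Undo p4 and try p4 = False.
Branch on p3: set p3 = False.
Unit clause (¬p1) forces p1 = False.
That conflicts with the unit clause (p1).
Undo p3 and try p3 = True.
Unit clause (¬p2) forces p2 = False.
Unit clause (¬p1) forces p1 = False.
That conflicts with the unit clause (p1).
Both values of p3 lead to a conflict.
Both values of p4 lead to a conflict.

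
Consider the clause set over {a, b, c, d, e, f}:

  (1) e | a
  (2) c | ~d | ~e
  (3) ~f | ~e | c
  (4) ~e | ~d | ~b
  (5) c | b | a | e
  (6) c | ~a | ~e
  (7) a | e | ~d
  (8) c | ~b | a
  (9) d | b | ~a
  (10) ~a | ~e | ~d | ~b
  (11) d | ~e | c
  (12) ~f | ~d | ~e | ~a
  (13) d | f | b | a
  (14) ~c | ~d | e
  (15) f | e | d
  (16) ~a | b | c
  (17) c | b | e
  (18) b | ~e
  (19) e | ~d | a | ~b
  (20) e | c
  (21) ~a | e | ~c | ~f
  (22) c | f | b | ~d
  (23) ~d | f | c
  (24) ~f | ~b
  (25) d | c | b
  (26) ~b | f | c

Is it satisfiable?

Yes, satisfiable

Suppose e = 1.
Unit clause (b) forces b = 1.
Unit clause (~d) forces d = 0.
Unit clause (c) forces c = 1.
Unit clause (~f) forces f = 0.
Every clause is now satisfied; a is unconstrained.
A satisfying assignment: a ↦ 1,  b ↦ 1,  c ↦ 1,  d ↦ 0,  e ↦ 1,  f ↦ 0.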